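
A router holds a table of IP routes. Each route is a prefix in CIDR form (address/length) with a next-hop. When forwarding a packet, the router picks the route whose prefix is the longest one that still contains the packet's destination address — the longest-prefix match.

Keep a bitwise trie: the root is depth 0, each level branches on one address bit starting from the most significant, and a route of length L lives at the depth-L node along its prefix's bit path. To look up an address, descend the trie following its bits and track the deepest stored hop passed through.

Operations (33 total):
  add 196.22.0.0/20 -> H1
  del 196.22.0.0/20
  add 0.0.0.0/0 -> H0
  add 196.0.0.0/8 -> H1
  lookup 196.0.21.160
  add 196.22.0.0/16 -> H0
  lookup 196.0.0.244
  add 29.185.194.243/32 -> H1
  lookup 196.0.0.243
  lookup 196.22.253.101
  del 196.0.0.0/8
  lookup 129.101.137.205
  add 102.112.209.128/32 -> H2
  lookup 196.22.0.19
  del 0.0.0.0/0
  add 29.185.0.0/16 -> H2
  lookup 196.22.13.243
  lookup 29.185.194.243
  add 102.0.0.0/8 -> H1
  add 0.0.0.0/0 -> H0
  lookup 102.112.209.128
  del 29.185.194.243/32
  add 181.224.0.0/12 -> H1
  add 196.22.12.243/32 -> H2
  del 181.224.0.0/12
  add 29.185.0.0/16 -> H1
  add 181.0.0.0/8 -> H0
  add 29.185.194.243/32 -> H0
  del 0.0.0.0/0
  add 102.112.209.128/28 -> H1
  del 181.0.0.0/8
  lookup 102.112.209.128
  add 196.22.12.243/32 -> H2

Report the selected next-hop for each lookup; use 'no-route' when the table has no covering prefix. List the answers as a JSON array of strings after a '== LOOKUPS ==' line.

Trace:
  + 196.22.0.0/20 (H1) depth=20
  - 196.22.0.0/20 clear@20
  + 0.0.0.0/0 (H0) depth=0
  + 196.0.0.0/8 (H1) depth=8
  lookup 196.0.21.160: bits 11000100000 walk d0:H0→d1:-→d2:-→d3:-→d4:-→d5:-→d6:-→d7:-→d8:H1→d9:-→d10:-→d11:- -> H1
  + 196.22.0.0/16 (H0) depth=16
  lookup 196.0.0.244: bits 11000100000 walk d0:H0→d1:-→d2:-→d3:-→d4:-→d5:-→d6:-→d7:-→d8:H1→d9:-→d10:-→d11:- -> H1
  + 29.185.194.243/32 (H1) depth=32
  lookup 196.0.0.243: bits 11000100000 walk d0:H0→d1:-→d2:-→d3:-→d4:-→d5:-→d6:-→d7:-→d8:H1→d9:-→d10:-→d11:- -> H1
  lookup 196.22.253.101: bits 1100010000010110 walk d0:H0→d1:-→d2:-→d3:-→d4:-→d5:-→d6:-→d7:-→d8:H1→d9:-→d10:-→d11:-→d12:-→d13:-→d14:-→d15:-→d16:H0 -> H0
  - 196.0.0.0/8 clear@8
  lookup 129.101.137.205: bits 1 walk d0:H0→d1:- -> H0
  + 102.112.209.128/32 (H2) depth=32
  lookup 196.22.0.19: bits 11000100000101100000 walk d0:H0→d1:-→d2:-→d3:-→d4:-→d5:-→d6:-→d7:-→d8:-→d9:-→d10:-→d11:-→d12:-→d13:-→d14:-→d15:-→d16:H0→d17:-→d18:-→d19:-→d20:- -> H0
  - 0.0.0.0/0 clear@0
  + 29.185.0.0/16 (H2) depth=16
  lookup 196.22.13.243: bits 11000100000101100000 walk d0:-→d1:-→d2:-→d3:-→d4:-→d5:-→d6:-→d7:-→d8:-→d9:-→d10:-→d11:-→d12:-→d13:-→d14:-→d15:-→d16:H0→d17:-→d18:-→d19:-→d20:- -> H0
  lookup 29.185.194.243: bits 00011101101110011100001011110011 walk d0:-→d1:-→d2:-→d3:-→d4:-→d5:-→d6:-→d7:-→d8:-→d9:-→d10:-→d11:-→d12:-→d13:-→d14:-→d15:-→d16:H2→d17:-→d18:-→d19:-→d20:-→d21:-→d22:-→d23:-→d24:-→d25:-→d26:-→d27:-→d28:-→d29:-→d30:-→d31:-→d32:H1 -> H1
  + 102.0.0.0/8 (H1) depth=8
  + 0.0.0.0/0 (H0) depth=0
  lookup 102.112.209.128: bits 01100110011100001101000110000000 walk d0:H0→d1:-→d2:-→d3:-→d4:-→d5:-→d6:-→d7:-→d8:H1→d9:-→d10:-→d11:-→d12:-→d13:-→d14:-→d15:-→d16:-→d17:-→d18:-→d19:-→d20:-→d21:-→d22:-→d23:-→d24:-→d25:-→d26:-→d27:-→d28:-→d29:-→d30:-→d31:-→d32:H2 -> H2
  - 29.185.194.243/32 clear@32
  + 181.224.0.0/12 (H1) depth=12
  + 196.22.12.243/32 (H2) depth=32
  - 181.224.0.0/12 clear@12
  + 29.185.0.0/16 (H1) depth=16
  + 181.0.0.0/8 (H0) depth=8
  + 29.185.194.243/32 (H0) depth=32
  - 0.0.0.0/0 clear@0
  + 102.112.209.128/28 (H1) depth=28
  - 181.0.0.0/8 clear@8
  lookup 102.112.209.128: bits 01100110011100001101000110000000 walk d0:-→d1:-→d2:-→d3:-→d4:-→d5:-→d6:-→d7:-→d8:H1→d9:-→d10:-→d11:-→d12:-→d13:-→d14:-→d15:-→d16:-→d17:-→d18:-→d19:-→d20:-→d21:-→d22:-→d23:-→d24:-→d25:-→d26:-→d27:-→d28:H1→d29:-→d30:-→d31:-→d32:H2 -> H2
  + 196.22.12.243/32 (H2) depth=32

== LOOKUPS ==
["H1","H1","H1","H0","H0","H0","H0","H1","H2","H2"]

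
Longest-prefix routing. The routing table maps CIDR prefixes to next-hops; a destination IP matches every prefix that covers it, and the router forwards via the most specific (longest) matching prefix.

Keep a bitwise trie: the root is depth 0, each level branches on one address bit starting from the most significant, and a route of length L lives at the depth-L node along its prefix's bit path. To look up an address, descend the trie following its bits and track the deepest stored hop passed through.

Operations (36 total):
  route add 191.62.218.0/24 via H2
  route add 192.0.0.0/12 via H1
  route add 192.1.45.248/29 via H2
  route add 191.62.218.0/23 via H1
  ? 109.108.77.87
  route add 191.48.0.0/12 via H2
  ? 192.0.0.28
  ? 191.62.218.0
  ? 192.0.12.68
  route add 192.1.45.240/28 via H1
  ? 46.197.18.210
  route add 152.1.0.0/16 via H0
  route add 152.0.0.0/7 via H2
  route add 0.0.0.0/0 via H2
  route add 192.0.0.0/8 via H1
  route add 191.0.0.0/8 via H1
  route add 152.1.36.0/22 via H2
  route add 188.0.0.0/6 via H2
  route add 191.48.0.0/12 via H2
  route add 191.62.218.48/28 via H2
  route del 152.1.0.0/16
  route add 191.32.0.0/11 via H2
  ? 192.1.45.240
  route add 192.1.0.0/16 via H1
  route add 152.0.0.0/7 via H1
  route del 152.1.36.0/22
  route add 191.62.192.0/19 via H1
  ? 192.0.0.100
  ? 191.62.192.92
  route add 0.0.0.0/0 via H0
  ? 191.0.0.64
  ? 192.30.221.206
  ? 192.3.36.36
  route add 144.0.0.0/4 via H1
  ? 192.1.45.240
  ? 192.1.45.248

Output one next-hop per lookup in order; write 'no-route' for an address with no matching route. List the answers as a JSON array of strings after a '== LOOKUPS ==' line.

Trace:
  add 191.62.218.0/24 -> H2 at depth 24
  add 192.0.0.0/12 -> H1 at depth 12
  add 192.1.45.248/29 -> H2 at depth 29
  add 191.62.218.0/23 -> H1 at depth 23
  Q 109.108.77.87: descend ε ; hops seen [∅] ; pick no-route
  add 191.48.0.0/12 -> H2 at depth 12
  Q 192.0.0.28: descend 110000000000000 ; hops seen [H1] ; pick H1
  Q 191.62.218.0: descend 101111110011111011011010 ; hops seen [H2,H1,H2] ; pick H2
  Q 192.0.12.68: descend 110000000000000 ; hops seen [H1] ; pick H1
  add 192.1.45.240/28 -> H1 at depth 28
  Q 46.197.18.210: descend ε ; hops seen [∅] ; pick no-route
  add 152.1.0.0/16 -> H0 at depth 16
  add 152.0.0.0/7 -> H2 at depth 7
  add 0.0.0.0/0 -> H2 at depth 0
  add 192.0.0.0/8 -> H1 at depth 8
  add 191.0.0.0/8 -> H1 at depth 8
  add 152.1.36.0/22 -> H2 at depth 22
  add 188.0.0.0/6 -> H2 at depth 6
  add 191.48.0.0/12 -> H2 at depth 12
  add 191.62.218.48/28 -> H2 at depth 28
  - 152.1.0.0/16 clear@16
  add 191.32.0.0/11 -> H2 at depth 11
  Q 192.1.45.240: descend 1100000000000001001011011111 ; hops seen [H2,H1,H1,H1] ; pick H1
  add 192.1.0.0/16 -> H1 at depth 16
  add 152.0.0.0/7 -> H1 at depth 7
  - 152.1.36.0/22 clear@22
  add 191.62.192.0/19 -> H1 at depth 19
  Q 192.0.0.100: descend 110000000000000 ; hops seen [H2,H1,H1] ; pick H1
  Q 191.62.192.92: descend 1011111100111110110 ; hops seen [H2,H2,H1,H2,H2,H1] ; pick H1
  add 0.0.0.0/0 -> H0 at depth 0
  Q 191.0.0.64: descend 1011111100 ; hops seen [H0,H2,H1] ; pick H1
  Q 192.30.221.206: descend 11000000000 ; hops seen [H0,H1] ; pick H1
  Q 192.3.36.36: descend 11000000000000 ; hops seen [H0,H1,H1] ; pick H1
  add 144.0.0.0/4 -> H1 at depth 4
  Q 192.1.45.240: descend 1100000000000001001011011111 ; hops seen [H0,H1,H1,H1,H1] ; pick H1
  Q 192.1.45.248: descend 11000000000000010010110111111 ; hops seen [H0,H1,H1,H1,H1,H2] ; pick H2

== LOOKUPS ==
["no-route","H1","H2","H1","no-route","H1","H1","H1","H1","H1","H1","H1","H2"]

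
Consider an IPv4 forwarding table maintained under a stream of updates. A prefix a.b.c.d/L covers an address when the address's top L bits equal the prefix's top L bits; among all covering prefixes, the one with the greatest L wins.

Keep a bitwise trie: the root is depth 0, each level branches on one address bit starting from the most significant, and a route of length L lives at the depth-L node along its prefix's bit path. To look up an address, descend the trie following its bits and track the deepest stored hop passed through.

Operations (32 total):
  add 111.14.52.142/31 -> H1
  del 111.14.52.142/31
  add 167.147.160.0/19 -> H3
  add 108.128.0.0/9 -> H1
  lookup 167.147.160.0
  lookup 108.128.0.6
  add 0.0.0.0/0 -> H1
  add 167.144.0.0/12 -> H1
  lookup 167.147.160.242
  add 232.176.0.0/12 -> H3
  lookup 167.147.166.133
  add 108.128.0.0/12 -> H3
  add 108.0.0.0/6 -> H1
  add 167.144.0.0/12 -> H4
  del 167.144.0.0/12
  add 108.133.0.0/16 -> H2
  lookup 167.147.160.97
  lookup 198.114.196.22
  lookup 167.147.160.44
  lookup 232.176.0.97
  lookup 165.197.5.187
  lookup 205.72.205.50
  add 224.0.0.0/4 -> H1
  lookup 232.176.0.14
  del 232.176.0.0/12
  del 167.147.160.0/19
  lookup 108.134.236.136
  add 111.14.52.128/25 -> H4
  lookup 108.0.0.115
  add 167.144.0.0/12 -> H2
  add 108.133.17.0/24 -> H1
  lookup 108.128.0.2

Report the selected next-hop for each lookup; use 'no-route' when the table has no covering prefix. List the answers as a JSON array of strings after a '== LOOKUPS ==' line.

Apply in order:
  + 111.14.52.142/31 (H1) depth=31
  del 111.14.52.142/31 (clear depth 31)
  + 167.147.160.0/19 (H3) depth=19
  + 108.128.0.0/9 (H1) depth=9
  ? 167.147.160.0  path d0:-→d1:-→d2:-→d3:-→d4:-→d5:-→d6:-→d7:-→d8:-→d9:-→d10:-→d11:-→d12:-→d13:-→d14:-→d15:-→d16:-→d17:-→d18:-→d19:H3  best=H3
  ? 108.128.0.6  path d0:-→d1:-→d2:-→d3:-→d4:-→d5:-→d6:-→d7:-→d8:-→d9:H1  best=H1
  + 0.0.0.0/0 (H1) depth=0
  + 167.144.0.0/12 (H1) depth=12
  ? 167.147.160.242  path d0:H1→d1:-→d2:-→d3:-→d4:-→d5:-→d6:-→d7:-→d8:-→d9:-→d10:-→d11:-→d12:H1→d13:-→d14:-→d15:-→d16:-→d17:-→d18:-→d19:H3  best=H3
  + 232.176.0.0/12 (H3) depth=12
  ? 167.147.166.133  path d0:H1→d1:-→d2:-→d3:-→d4:-→d5:-→d6:-→d7:-→d8:-→d9:-→d10:-→d11:-→d12:H1→d13:-→d14:-→d15:-→d16:-→d17:-→d18:-→d19:H3  best=H3
  + 108.128.0.0/12 (H3) depth=12
  + 108.0.0.0/6 (H1) depth=6
  + 167.144.0.0/12 (H4) depth=12
  del 167.144.0.0/12 (clear depth 12)
  + 108.133.0.0/16 (H2) depth=16
  ? 167.147.160.97  path d0:H1→d1:-→d2:-→d3:-→d4:-→d5:-→d6:-→d7:-→d8:-→d9:-→d10:-→d11:-→d12:-→d13:-→d14:-→d15:-→d16:-→d17:-→d18:-→d19:H3  best=H3
  ? 198.114.196.22  path d0:H1→d1:-→d2:-  best=H1
  ? 167.147.160.44  path d0:H1→d1:-→d2:-→d3:-→d4:-→d5:-→d6:-→d7:-→d8:-→d9:-→d10:-→d11:-→d12:-→d13:-→d14:-→d15:-→d16:-→d17:-→d18:-→d19:H3  best=H3
  ? 232.176.0.97  path d0:H1→d1:-→d2:-→d3:-→d4:-→d5:-→d6:-→d7:-→d8:-→d9:-→d10:-→d11:-→d12:H3  best=H3
  ? 165.197.5.187  path d0:H1→d1:-→d2:-→d3:-→d4:-→d5:-→d6:-  best=H1
  ? 205.72.205.50  path d0:H1→d1:-→d2:-  best=H1
  + 224.0.0.0/4 (H1) depth=4
  ? 232.176.0.14  path d0:H1→d1:-→d2:-→d3:-→d4:H1→d5:-→d6:-→d7:-→d8:-→d9:-→d10:-→d11:-→d12:H3  best=H3
  del 232.176.0.0/12 (clear depth 12)
  del 167.147.160.0/19 (clear depth 19)
  ? 108.134.236.136  path d0:H1→d1:-→d2:-→d3:-→d4:-→d5:-→d6:H1→d7:-→d8:-→d9:H1→d10:-→d11:-→d12:H3→d13:-→d14:-  best=H3
  + 111.14.52.128/25 (H4) depth=25
  ? 108.0.0.115  path d0:H1→d1:-→d2:-→d3:-→d4:-→d5:-→d6:H1→d7:-→d8:-  best=H1
  + 167.144.0.0/12 (H2) depth=12
  + 108.133.17.0/24 (H1) depth=24
  ? 108.128.0.2  path d0:H1→d1:-→d2:-→d3:-→d4:-→d5:-→d6:H1→d7:-→d8:-→d9:H1→d10:-→d11:-→d12:H3→d13:-  best=H3

== LOOKUPS ==
["H3","H1","H3","H3","H3","H1","H3","H3","H1","H1","H3","H3","H1","H3"]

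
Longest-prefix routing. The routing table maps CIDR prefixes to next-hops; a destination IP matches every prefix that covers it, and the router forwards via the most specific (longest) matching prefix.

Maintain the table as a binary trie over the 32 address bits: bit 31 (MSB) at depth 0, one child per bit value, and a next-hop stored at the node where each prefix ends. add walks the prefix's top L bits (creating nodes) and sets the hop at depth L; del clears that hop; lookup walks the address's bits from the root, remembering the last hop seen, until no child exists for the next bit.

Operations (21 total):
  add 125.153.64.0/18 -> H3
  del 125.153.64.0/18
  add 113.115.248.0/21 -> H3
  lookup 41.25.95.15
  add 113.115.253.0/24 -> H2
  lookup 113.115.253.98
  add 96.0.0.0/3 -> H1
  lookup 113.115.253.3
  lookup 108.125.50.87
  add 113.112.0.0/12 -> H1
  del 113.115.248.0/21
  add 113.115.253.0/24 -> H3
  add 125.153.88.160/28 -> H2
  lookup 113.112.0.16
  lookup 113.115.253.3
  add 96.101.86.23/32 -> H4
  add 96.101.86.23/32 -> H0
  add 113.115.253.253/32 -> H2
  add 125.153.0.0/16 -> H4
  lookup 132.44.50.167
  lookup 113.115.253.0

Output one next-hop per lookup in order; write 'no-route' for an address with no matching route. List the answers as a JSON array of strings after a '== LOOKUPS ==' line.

Process each operation:
  + 125.153.64.0/18 (H3) depth=18
  - 125.153.64.0/18 clear@18
  + 113.115.248.0/21 (H3) depth=21
  ? 41.25.95.15  path d0:-→d1:-  best=no-route
  + 113.115.253.0/24 (H2) depth=24
  ? 113.115.253.98  path d0:-→d1:-→d2:-→d3:-→d4:-→d5:-→d6:-→d7:-→d8:-→d9:-→d10:-→d11:-→d12:-→d13:-→d14:-→d15:-→d16:-→d17:-→d18:-→d19:-→d20:-→d21:H3→d22:-→d23:-→d24:H2  best=H2
  + 96.0.0.0/3 (H1) depth=3
  ? 113.115.253.3  path d0:-→d1:-→d2:-→d3:H1→d4:-→d5:-→d6:-→d7:-→d8:-→d9:-→d10:-→d11:-→d12:-→d13:-→d14:-→d15:-→d16:-→d17:-→d18:-→d19:-→d20:-→d21:H3→d22:-→d23:-→d24:H2  best=H2
  ? 108.125.50.87  path d0:-→d1:-→d2:-→d3:H1  best=H1
  + 113.112.0.0/12 (H1) depth=12
  - 113.115.248.0/21 clear@21
  + 113.115.253.0/24 (H3) depth=24
  + 125.153.88.160/28 (H2) depth=28
  ? 113.112.0.16  path d0:-→d1:-→d2:-→d3:H1→d4:-→d5:-→d6:-→d7:-→d8:-→d9:-→d10:-→d11:-→d12:H1→d13:-→d14:-  best=H1
  ? 113.115.253.3  path d0:-→d1:-→d2:-→d3:H1→d4:-→d5:-→d6:-→d7:-→d8:-→d9:-→d10:-→d11:-→d12:H1→d13:-→d14:-→d15:-→d16:-→d17:-→d18:-→d19:-→d20:-→d21:-→d22:-→d23:-→d24:H3  best=H3
  + 96.101.86.23/32 (H4) depth=32
  + 96.101.86.23/32 (H0) depth=32
  + 113.115.253.253/32 (H2) depth=32
  + 125.153.0.0/16 (H4) depth=16
  ? 132.44.50.167  path d0:-  best=no-route
  ? 113.115.253.0  path d0:-→d1:-→d2:-→d3:H1→d4:-→d5:-→d6:-→d7:-→d8:-→d9:-→d10:-→d11:-→d12:H1→d13:-→d14:-→d15:-→d16:-→d17:-→d18:-→d19:-→d20:-→d21:-→d22:-→d23:-→d24:H3  best=H3

== LOOKUPS ==
["no-route","H2","H2","H1","H1","H3","no-route","H3"]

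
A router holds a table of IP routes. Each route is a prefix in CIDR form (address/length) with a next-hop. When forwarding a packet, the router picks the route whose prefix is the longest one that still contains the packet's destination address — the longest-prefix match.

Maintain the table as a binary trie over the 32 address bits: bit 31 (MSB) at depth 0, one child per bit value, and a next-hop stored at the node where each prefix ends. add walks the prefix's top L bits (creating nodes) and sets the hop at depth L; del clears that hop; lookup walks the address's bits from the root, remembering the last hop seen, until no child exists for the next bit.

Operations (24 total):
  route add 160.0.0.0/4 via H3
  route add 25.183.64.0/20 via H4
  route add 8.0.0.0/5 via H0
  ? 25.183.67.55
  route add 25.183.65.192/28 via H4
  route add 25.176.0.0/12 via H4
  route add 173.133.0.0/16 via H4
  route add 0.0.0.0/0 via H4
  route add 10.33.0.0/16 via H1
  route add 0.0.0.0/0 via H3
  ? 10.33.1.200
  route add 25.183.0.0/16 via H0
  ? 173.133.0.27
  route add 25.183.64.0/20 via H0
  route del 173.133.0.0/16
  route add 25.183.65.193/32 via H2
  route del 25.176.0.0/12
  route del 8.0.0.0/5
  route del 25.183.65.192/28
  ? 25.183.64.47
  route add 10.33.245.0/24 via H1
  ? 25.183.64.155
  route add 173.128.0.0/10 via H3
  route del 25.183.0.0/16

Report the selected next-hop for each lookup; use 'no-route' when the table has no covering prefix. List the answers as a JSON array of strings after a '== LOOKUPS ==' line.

Trace:
  + 160.0.0.0/4 (H3) depth=4
  + 25.183.64.0/20 (H4) depth=20
  + 8.0.0.0/5 (H0) depth=5
  Q 25.183.67.55: descend 00011001101101110100 ; hops seen [H4] ; pick H4
  + 25.183.65.192/28 (H4) depth=28
  + 25.176.0.0/12 (H4) depth=12
  + 173.133.0.0/16 (H4) depth=16
  + 0.0.0.0/0 (H4) depth=0
  + 10.33.0.0/16 (H1) depth=16
  + 0.0.0.0/0 (H3) depth=0
  Q 10.33.1.200: descend 0000101000100001 ; hops seen [H3,H0,H1] ; pick H1
  + 25.183.0.0/16 (H0) depth=16
  Q 173.133.0.27: descend 1010110110000101 ; hops seen [H3,H3,H4] ; pick H4
  + 25.183.64.0/20 (H0) depth=20
  - 173.133.0.0/16 clear@16
  + 25.183.65.193/32 (H2) depth=32
  - 25.176.0.0/12 clear@12
  - 8.0.0.0/5 clear@5
  - 25.183.65.192/28 clear@28
  Q 25.183.64.47: descend 00011001101101110100000 ; hops seen [H3,H0,H0] ; pick H0
  + 10.33.245.0/24 (H1) depth=24
  Q 25.183.64.155: descend 00011001101101110100000 ; hops seen [H3,H0,H0] ; pick H0
  + 173.128.0.0/10 (H3) depth=10
  - 25.183.0.0/16 clear@16

== LOOKUPS ==
["H4","H1","H4","H0","H0"]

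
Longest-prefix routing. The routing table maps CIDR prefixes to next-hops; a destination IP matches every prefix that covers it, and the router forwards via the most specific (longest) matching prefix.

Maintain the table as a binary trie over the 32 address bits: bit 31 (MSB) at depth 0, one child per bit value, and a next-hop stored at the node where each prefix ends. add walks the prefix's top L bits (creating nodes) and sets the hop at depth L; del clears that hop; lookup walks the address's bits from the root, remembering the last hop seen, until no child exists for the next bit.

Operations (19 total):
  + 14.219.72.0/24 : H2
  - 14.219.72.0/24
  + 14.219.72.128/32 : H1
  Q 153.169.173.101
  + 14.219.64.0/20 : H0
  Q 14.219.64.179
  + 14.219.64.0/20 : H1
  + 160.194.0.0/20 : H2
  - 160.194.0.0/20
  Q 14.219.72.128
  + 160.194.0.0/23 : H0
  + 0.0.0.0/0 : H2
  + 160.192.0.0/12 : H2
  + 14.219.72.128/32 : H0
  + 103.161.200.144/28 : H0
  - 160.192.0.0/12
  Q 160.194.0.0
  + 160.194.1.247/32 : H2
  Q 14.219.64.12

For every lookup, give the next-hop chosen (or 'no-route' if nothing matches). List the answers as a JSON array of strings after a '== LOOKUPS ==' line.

Trace:
  + 14.219.72.0/24 (H2) depth=24
  del 14.219.72.0/24 (clear depth 24)
  + 14.219.72.128/32 (H1) depth=32
  lookup 153.169.173.101: bits ε walk d0:- -> no-route
  + 14.219.64.0/20 (H0) depth=20
  lookup 14.219.64.179: bits 00001110110110110100 walk d0:-→d1:-→d2:-→d3:-→d4:-→d5:-→d6:-→d7:-→d8:-→d9:-→d10:-→d11:-→d12:-→d13:-→d14:-→d15:-→d16:-→d17:-→d18:-→d19:-→d20:H0 -> H0
  + 14.219.64.0/20 (H1) depth=20
  + 160.194.0.0/20 (H2) depth=20
  del 160.194.0.0/20 (clear depth 20)
  lookup 14.219.72.128: bits 00001110110110110100100010000000 walk d0:-→d1:-→d2:-→d3:-→d4:-→d5:-→d6:-→d7:-→d8:-→d9:-→d10:-→d11:-→d12:-→d13:-→d14:-→d15:-→d16:-→d17:-→d18:-→d19:-→d20:H1→d21:-→d22:-→d23:-→d24:-→d25:-→d26:-→d27:-→d28:-→d29:-→d30:-→d31:-→d32:H1 -> H1
  + 160.194.0.0/23 (H0) depth=23
  + 0.0.0.0/0 (H2) depth=0
  + 160.192.0.0/12 (H2) depth=12
  + 14.219.72.128/32 (H0) depth=32
  + 103.161.200.144/28 (H0) depth=28
  del 160.192.0.0/12 (clear depth 12)
  lookup 160.194.0.0: bits 10100000110000100000000 walk d0:H2→d1:-→d2:-→d3:-→d4:-→d5:-→d6:-→d7:-→d8:-→d9:-→d10:-→d11:-→d12:-→d13:-→d14:-→d15:-→d16:-→d17:-→d18:-→d19:-→d20:-→d21:-→d22:-→d23:H0 -> H0
  + 160.194.1.247/32 (H2) depth=32
  lookup 14.219.64.12: bits 00001110110110110100 walk d0:H2→d1:-→d2:-→d3:-→d4:-→d5:-→d6:-→d7:-→d8:-→d9:-→d10:-→d11:-→d12:-→d13:-→d14:-→d15:-→d16:-→d17:-→d18:-→d19:-→d20:H1 -> H1

== LOOKUPS ==
["no-route","H0","H1","H0","H1"]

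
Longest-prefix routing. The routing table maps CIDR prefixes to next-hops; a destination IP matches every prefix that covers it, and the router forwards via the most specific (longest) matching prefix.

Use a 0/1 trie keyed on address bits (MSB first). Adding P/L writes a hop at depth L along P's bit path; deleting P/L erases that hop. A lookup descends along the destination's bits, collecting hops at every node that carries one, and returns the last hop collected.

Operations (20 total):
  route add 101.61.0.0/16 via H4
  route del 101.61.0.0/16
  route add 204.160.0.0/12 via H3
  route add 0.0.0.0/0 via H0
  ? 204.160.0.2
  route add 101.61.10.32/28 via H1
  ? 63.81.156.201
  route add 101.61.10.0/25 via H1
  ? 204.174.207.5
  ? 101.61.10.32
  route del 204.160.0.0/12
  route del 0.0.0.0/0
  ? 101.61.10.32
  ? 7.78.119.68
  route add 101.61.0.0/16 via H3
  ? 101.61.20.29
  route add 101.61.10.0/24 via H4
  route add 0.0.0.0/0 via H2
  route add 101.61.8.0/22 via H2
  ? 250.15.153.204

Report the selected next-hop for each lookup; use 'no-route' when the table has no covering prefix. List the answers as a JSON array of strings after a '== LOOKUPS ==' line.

Process each operation:
  add 101.61.0.0/16 -> H4 at depth 16
  del 101.61.0.0/16 (clear depth 16)
  add 204.160.0.0/12 -> H3 at depth 12
  add 0.0.0.0/0 -> H0 at depth 0
  ? 204.160.0.2  path d0:H0→d1:-→d2:-→d3:-→d4:-→d5:-→d6:-→d7:-→d8:-→d9:-→d10:-→d11:-→d12:H3  best=H3
  add 101.61.10.32/28 -> H1 at depth 28
  ? 63.81.156.201  path d0:H0→d1:-  best=H0
  add 101.61.10.0/25 -> H1 at depth 25
  ? 204.174.207.5  path d0:H0→d1:-→d2:-→d3:-→d4:-→d5:-→d6:-→d7:-→d8:-→d9:-→d10:-→d11:-→d12:H3  best=H3
  ? 101.61.10.32  path d0:H0→d1:-→d2:-→d3:-→d4:-→d5:-→d6:-→d7:-→d8:-→d9:-→d10:-→d11:-→d12:-→d13:-→d14:-→d15:-→d16:-→d17:-→d18:-→d19:-→d20:-→d21:-→d22:-→d23:-→d24:-→d25:H1→d26:-→d27:-→d28:H1  best=H1
  del 204.160.0.0/12 (clear depth 12)
  del 0.0.0.0/0 (clear depth 0)
  ? 101.61.10.32  path d0:-→d1:-→d2:-→d3:-→d4:-→d5:-→d6:-→d7:-→d8:-→d9:-→d10:-→d11:-→d12:-→d13:-→d14:-→d15:-→d16:-→d17:-→d18:-→d19:-→d20:-→d21:-→d22:-→d23:-→d24:-→d25:H1→d26:-→d27:-→d28:H1  best=H1
  ? 7.78.119.68  path d0:-→d1:-  best=no-route
  add 101.61.0.0/16 -> H3 at depth 16
  ? 101.61.20.29  path d0:-→d1:-→d2:-→d3:-→d4:-→d5:-→d6:-→d7:-→d8:-→d9:-→d10:-→d11:-→d12:-→d13:-→d14:-→d15:-→d16:H3→d17:-→d18:-→d19:-  best=H3
  add 101.61.10.0/24 -> H4 at depth 24
  add 0.0.0.0/0 -> H2 at depth 0
  add 101.61.8.0/22 -> H2 at depth 22
  ? 250.15.153.204  path d0:H2→d1:-→d2:-  best=H2

== LOOKUPS ==
["H3","H0","H3","H1","H1","no-route","H3","H2"]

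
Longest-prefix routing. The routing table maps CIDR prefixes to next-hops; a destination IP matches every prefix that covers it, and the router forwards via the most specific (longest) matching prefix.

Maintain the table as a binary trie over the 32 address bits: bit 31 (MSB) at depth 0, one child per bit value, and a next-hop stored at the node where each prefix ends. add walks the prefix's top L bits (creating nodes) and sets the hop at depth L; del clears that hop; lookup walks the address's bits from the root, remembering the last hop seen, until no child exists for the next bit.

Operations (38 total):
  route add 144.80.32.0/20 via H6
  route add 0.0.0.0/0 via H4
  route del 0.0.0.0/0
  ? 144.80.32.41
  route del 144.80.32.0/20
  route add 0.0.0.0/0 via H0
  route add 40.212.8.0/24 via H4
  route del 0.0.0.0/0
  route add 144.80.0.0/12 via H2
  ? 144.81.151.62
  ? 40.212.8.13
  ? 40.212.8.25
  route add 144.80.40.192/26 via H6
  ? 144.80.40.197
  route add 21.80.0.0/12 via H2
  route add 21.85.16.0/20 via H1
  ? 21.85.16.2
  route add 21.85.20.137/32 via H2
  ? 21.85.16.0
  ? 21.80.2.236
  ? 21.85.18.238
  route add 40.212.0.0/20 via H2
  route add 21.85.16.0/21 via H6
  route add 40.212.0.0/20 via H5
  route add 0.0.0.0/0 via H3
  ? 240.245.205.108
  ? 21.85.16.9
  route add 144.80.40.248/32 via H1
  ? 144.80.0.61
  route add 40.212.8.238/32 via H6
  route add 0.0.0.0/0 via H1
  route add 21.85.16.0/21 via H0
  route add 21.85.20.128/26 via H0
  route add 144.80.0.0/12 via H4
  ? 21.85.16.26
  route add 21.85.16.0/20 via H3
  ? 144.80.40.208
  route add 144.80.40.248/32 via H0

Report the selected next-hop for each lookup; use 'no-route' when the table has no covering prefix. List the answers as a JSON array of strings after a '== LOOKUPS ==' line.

Trace:
  add 144.80.32.0/20 -> H6 at depth 20
  add 0.0.0.0/0 -> H4 at depth 0
  - 0.0.0.0/0 clear@0
  ? 144.80.32.41  path d0:-→d1:-→d2:-→d3:-→d4:-→d5:-→d6:-→d7:-→d8:-→d9:-→d10:-→d11:-→d12:-→d13:-→d14:-→d15:-→d16:-→d17:-→d18:-→d19:-→d20:H6  best=H6
  - 144.80.32.0/20 clear@20
  add 0.0.0.0/0 -> H0 at depth 0
  add 40.212.8.0/24 -> H4 at depth 24
  - 0.0.0.0/0 clear@0
  add 144.80.0.0/12 -> H2 at depth 12
  ? 144.81.151.62  path d0:-→d1:-→d2:-→d3:-→d4:-→d5:-→d6:-→d7:-→d8:-→d9:-→d10:-→d11:-→d12:H2→d13:-→d14:-→d15:-  best=H2
  ? 40.212.8.13  path d0:-→d1:-→d2:-→d3:-→d4:-→d5:-→d6:-→d7:-→d8:-→d9:-→d10:-→d11:-→d12:-→d13:-→d14:-→d15:-→d16:-→d17:-→d18:-→d19:-→d20:-→d21:-→d22:-→d23:-→d24:H4  best=H4
  ? 40.212.8.25  path d0:-→d1:-→d2:-→d3:-→d4:-→d5:-→d6:-→d7:-→d8:-→d9:-→d10:-→d11:-→d12:-→d13:-→d14:-→d15:-→d16:-→d17:-→d18:-→d19:-→d20:-→d21:-→d22:-→d23:-→d24:H4  best=H4
  add 144.80.40.192/26 -> H6 at depth 26
  ? 144.80.40.197  path d0:-→d1:-→d2:-→d3:-→d4:-→d5:-→d6:-→d7:-→d8:-→d9:-→d10:-→d11:-→d12:H2→d13:-→d14:-→d15:-→d16:-→d17:-→d18:-→d19:-→d20:-→d21:-→d22:-→d23:-→d24:-→d25:-→d26:H6  best=H6
  add 21.80.0.0/12 -> H2 at depth 12
  add 21.85.16.0/20 -> H1 at depth 20
  ? 21.85.16.2  path d0:-→d1:-→d2:-→d3:-→d4:-→d5:-→d6:-→d7:-→d8:-→d9:-→d10:-→d11:-→d12:H2→d13:-→d14:-→d15:-→d16:-→d17:-→d18:-→d19:-→d20:H1  best=H1
  add 21.85.20.137/32 -> H2 at depth 32
  ? 21.85.16.0  path d0:-→d1:-→d2:-→d3:-→d4:-→d5:-→d6:-→d7:-→d8:-→d9:-→d10:-→d11:-→d12:H2→d13:-→d14:-→d15:-→d16:-→d17:-→d18:-→d19:-→d20:H1→d21:-  best=H1
  ? 21.80.2.236  path d0:-→d1:-→d2:-→d3:-→d4:-→d5:-→d6:-→d7:-→d8:-→d9:-→d10:-→d11:-→d12:H2→d13:-  best=H2
  ? 21.85.18.238  path d0:-→d1:-→d2:-→d3:-→d4:-→d5:-→d6:-→d7:-→d8:-→d9:-→d10:-→d11:-→d12:H2→d13:-→d14:-→d15:-→d16:-→d17:-→d18:-→d19:-→d20:H1→d21:-  best=H1
  add 40.212.0.0/20 -> H2 at depth 20
  add 21.85.16.0/21 -> H6 at depth 21
  add 40.212.0.0/20 -> H5 at depth 20
  add 0.0.0.0/0 -> H3 at depth 0
  ? 240.245.205.108  path d0:H3→d1:-  best=H3
  ? 21.85.16.9  path d0:H3→d1:-→d2:-→d3:-→d4:-→d5:-→d6:-→d7:-→d8:-→d9:-→d10:-→d11:-→d12:H2→d13:-→d14:-→d15:-→d16:-→d17:-→d18:-→d19:-→d20:H1→d21:H6  best=H6
  add 144.80.40.248/32 -> H1 at depth 32
  ? 144.80.0.61  path d0:H3→d1:-→d2:-→d3:-→d4:-→d5:-→d6:-→d7:-→d8:-→d9:-→d10:-→d11:-→d12:H2→d13:-→d14:-→d15:-→d16:-→d17:-→d18:-  best=H2
  add 40.212.8.238/32 -> H6 at depth 32
  add 0.0.0.0/0 -> H1 at depth 0
  add 21.85.16.0/21 -> H0 at depth 21
  add 21.85.20.128/26 -> H0 at depth 26
  add 144.80.0.0/12 -> H4 at depth 12
  ? 21.85.16.26  path d0:H1→d1:-→d2:-→d3:-→d4:-→d5:-→d6:-→d7:-→d8:-→d9:-→d10:-→d11:-→d12:H2→d13:-→d14:-→d15:-→d16:-→d17:-→d18:-→d19:-→d20:H1→d21:H0  best=H0
  add 21.85.16.0/20 -> H3 at depth 20
  ? 144.80.40.208  path d0:H1→d1:-→d2:-→d3:-→d4:-→d5:-→d6:-→d7:-→d8:-→d9:-→d10:-→d11:-→d12:H4→d13:-→d14:-→d15:-→d16:-→d17:-→d18:-→d19:-→d20:-→d21:-→d22:-→d23:-→d24:-→d25:-→d26:H6  best=H6
  add 144.80.40.248/32 -> H0 at depth 32

== LOOKUPS ==
["H6","H2","H4","H4","H6","H1","H1","H2","H1","H3","H6","H2","H0","H6"]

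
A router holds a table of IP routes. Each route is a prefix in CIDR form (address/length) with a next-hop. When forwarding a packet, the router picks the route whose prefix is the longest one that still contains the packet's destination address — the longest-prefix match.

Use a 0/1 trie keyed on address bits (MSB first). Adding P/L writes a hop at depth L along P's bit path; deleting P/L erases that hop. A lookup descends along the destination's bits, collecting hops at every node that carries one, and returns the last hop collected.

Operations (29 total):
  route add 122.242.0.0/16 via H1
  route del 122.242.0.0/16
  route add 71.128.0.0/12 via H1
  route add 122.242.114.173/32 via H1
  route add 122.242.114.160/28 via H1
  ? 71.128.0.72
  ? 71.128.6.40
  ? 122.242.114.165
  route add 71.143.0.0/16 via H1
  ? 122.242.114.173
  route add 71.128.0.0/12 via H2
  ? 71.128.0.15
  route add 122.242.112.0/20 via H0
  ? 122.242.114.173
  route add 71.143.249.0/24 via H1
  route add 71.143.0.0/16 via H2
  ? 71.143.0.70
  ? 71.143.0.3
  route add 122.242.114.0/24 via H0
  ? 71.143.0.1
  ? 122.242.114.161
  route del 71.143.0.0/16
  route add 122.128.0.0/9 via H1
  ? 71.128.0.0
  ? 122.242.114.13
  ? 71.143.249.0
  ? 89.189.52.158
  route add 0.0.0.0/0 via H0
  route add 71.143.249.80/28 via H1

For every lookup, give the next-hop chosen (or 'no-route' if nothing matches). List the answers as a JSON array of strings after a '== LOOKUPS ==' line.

Process each operation:
  + 122.242.0.0/16 (H1) depth=16
  del 122.242.0.0/16 (clear depth 16)
  + 71.128.0.0/12 (H1) depth=12
  + 122.242.114.173/32 (H1) depth=32
  + 122.242.114.160/28 (H1) depth=28
  ? 71.128.0.72  path d0:-→d1:-→d2:-→d3:-→d4:-→d5:-→d6:-→d7:-→d8:-→d9:-→d10:-→d11:-→d12:H1  best=H1
  ? 71.128.6.40  path d0:-→d1:-→d2:-→d3:-→d4:-→d5:-→d6:-→d7:-→d8:-→d9:-→d10:-→d11:-→d12:H1  best=H1
  ? 122.242.114.165  path d0:-→d1:-→d2:-→d3:-→d4:-→d5:-→d6:-→d7:-→d8:-→d9:-→d10:-→d11:-→d12:-→d13:-→d14:-→d15:-→d16:-→d17:-→d18:-→d19:-→d20:-→d21:-→d22:-→d23:-→d24:-→d25:-→d26:-→d27:-→d28:H1  best=H1
  + 71.143.0.0/16 (H1) depth=16
  ? 122.242.114.173  path d0:-→d1:-→d2:-→d3:-→d4:-→d5:-→d6:-→d7:-→d8:-→d9:-→d10:-→d11:-→d12:-→d13:-→d14:-→d15:-→d16:-→d17:-→d18:-→d19:-→d20:-→d21:-→d22:-→d23:-→d24:-→d25:-→d26:-→d27:-→d28:H1→d29:-→d30:-→d31:-→d32:H1  best=H1
  + 71.128.0.0/12 (H2) depth=12
  ? 71.128.0.15  path d0:-→d1:-→d2:-→d3:-→d4:-→d5:-→d6:-→d7:-→d8:-→d9:-→d10:-→d11:-→d12:H2  best=H2
  + 122.242.112.0/20 (H0) depth=20
  ? 122.242.114.173  path d0:-→d1:-→d2:-→d3:-→d4:-→d5:-→d6:-→d7:-→d8:-→d9:-→d10:-→d11:-→d12:-→d13:-→d14:-→d15:-→d16:-→d17:-→d18:-→d19:-→d20:H0→d21:-→d22:-→d23:-→d24:-→d25:-→d26:-→d27:-→d28:H1→d29:-→d30:-→d31:-→d32:H1  best=H1
  + 71.143.249.0/24 (H1) depth=24
  + 71.143.0.0/16 (H2) depth=16
  ? 71.143.0.70  path d0:-→d1:-→d2:-→d3:-→d4:-→d5:-→d6:-→d7:-→d8:-→d9:-→d10:-→d11:-→d12:H2→d13:-→d14:-→d15:-→d16:H2  best=H2
  ? 71.143.0.3  path d0:-→d1:-→d2:-→d3:-→d4:-→d5:-→d6:-→d7:-→d8:-→d9:-→d10:-→d11:-→d12:H2→d13:-→d14:-→d15:-→d16:H2  best=H2
  + 122.242.114.0/24 (H0) depth=24
  ? 71.143.0.1  path d0:-→d1:-→d2:-→d3:-→d4:-→d5:-→d6:-→d7:-→d8:-→d9:-→d10:-→d11:-→d12:H2→d13:-→d14:-→d15:-→d16:H2  best=H2
  ? 122.242.114.161  path d0:-→d1:-→d2:-→d3:-→d4:-→d5:-→d6:-→d7:-→d8:-→d9:-→d10:-→d11:-→d12:-→d13:-→d14:-→d15:-→d16:-→d17:-→d18:-→d19:-→d20:H0→d21:-→d22:-→d23:-→d24:H0→d25:-→d26:-→d27:-→d28:H1  best=H1
  del 71.143.0.0/16 (clear depth 16)
  + 122.128.0.0/9 (H1) depth=9
  ? 71.128.0.0  path d0:-→d1:-→d2:-→d3:-→d4:-→d5:-→d6:-→d7:-→d8:-→d9:-→d10:-→d11:-→d12:H2  best=H2
  ? 122.242.114.13  path d0:-→d1:-→d2:-→d3:-→d4:-→d5:-→d6:-→d7:-→d8:-→d9:H1→d10:-→d11:-→d12:-→d13:-→d14:-→d15:-→d16:-→d17:-→d18:-→d19:-→d20:H0→d21:-→d22:-→d23:-→d24:H0  best=H0
  ? 71.143.249.0  path d0:-→d1:-→d2:-→d3:-→d4:-→d5:-→d6:-→d7:-→d8:-→d9:-→d10:-→d11:-→d12:H2→d13:-→d14:-→d15:-→d16:-→d17:-→d18:-→d19:-→d20:-→d21:-→d22:-→d23:-→d24:H1  best=H1
  ? 89.189.52.158  path d0:-→d1:-→d2:-→d3:-  best=no-route
  + 0.0.0.0/0 (H0) depth=0
  + 71.143.249.80/28 (H1) depth=28

== LOOKUPS ==
["H1","H1","H1","H1","H2","H1","H2","H2","H2","H1","H2","H0","H1","no-route"]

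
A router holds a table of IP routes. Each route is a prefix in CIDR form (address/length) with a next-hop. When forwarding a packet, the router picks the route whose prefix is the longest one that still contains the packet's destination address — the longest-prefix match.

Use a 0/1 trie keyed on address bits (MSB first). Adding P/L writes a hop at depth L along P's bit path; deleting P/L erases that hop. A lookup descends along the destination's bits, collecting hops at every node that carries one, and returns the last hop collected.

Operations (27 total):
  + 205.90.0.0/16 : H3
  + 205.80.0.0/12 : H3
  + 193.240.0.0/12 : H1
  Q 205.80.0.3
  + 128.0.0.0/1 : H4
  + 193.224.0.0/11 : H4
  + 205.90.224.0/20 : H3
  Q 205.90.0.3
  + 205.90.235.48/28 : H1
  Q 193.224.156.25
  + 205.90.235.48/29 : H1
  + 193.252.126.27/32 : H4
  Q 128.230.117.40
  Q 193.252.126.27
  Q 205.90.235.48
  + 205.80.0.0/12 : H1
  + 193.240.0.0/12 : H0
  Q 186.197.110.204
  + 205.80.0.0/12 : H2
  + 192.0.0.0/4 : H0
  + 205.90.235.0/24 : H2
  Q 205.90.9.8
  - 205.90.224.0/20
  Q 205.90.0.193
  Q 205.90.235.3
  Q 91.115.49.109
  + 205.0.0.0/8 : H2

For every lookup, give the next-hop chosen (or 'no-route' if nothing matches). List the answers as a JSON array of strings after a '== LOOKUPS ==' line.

Process each operation:
  add 205.90.0.0/16 -> H3 at depth 16
  add 205.80.0.0/12 -> H3 at depth 12
  add 193.240.0.0/12 -> H1 at depth 12
  ? 205.80.0.3  path d0:-→d1:-→d2:-→d3:-→d4:-→d5:-→d6:-→d7:-→d8:-→d9:-→d10:-→d11:-→d12:H3  best=H3
  add 128.0.0.0/1 -> H4 at depth 1
  add 193.224.0.0/11 -> H4 at depth 11
  add 205.90.224.0/20 -> H3 at depth 20
  ? 205.90.0.3  path d0:-→d1:H4→d2:-→d3:-→d4:-→d5:-→d6:-→d7:-→d8:-→d9:-→d10:-→d11:-→d12:H3→d13:-→d14:-→d15:-→d16:H3  best=H3
  add 205.90.235.48/28 -> H1 at depth 28
  ? 193.224.156.25  path d0:-→d1:H4→d2:-→d3:-→d4:-→d5:-→d6:-→d7:-→d8:-→d9:-→d10:-→d11:H4  best=H4
  add 205.90.235.48/29 -> H1 at depth 29
  add 193.252.126.27/32 -> H4 at depth 32
  ? 128.230.117.40  path d0:-→d1:H4  best=H4
  ? 193.252.126.27  path d0:-→d1:H4→d2:-→d3:-→d4:-→d5:-→d6:-→d7:-→d8:-→d9:-→d10:-→d11:H4→d12:H1→d13:-→d14:-→d15:-→d16:-→d17:-→d18:-→d19:-→d20:-→d21:-→d22:-→d23:-→d24:-→d25:-→d26:-→d27:-→d28:-→d29:-→d30:-→d31:-→d32:H4  best=H4
  ? 205.90.235.48  path d0:-→d1:H4→d2:-→d3:-→d4:-→d5:-→d6:-→d7:-→d8:-→d9:-→d10:-→d11:-→d12:H3→d13:-→d14:-→d15:-→d16:H3→d17:-→d18:-→d19:-→d20:H3→d21:-→d22:-→d23:-→d24:-→d25:-→d26:-→d27:-→d28:H1→d29:H1  best=H1
  add 205.80.0.0/12 -> H1 at depth 12
  add 193.240.0.0/12 -> H0 at depth 12
  ? 186.197.110.204  path d0:-→d1:H4  best=H4
  add 205.80.0.0/12 -> H2 at depth 12
  add 192.0.0.0/4 -> H0 at depth 4
  add 205.90.235.0/24 -> H2 at depth 24
  ? 205.90.9.8  path d0:-→d1:H4→d2:-→d3:-→d4:H0→d5:-→d6:-→d7:-→d8:-→d9:-→d10:-→d11:-→d12:H2→d13:-→d14:-→d15:-→d16:H3  best=H3
  - 205.90.224.0/20 clear@20
  ? 205.90.0.193  path d0:-→d1:H4→d2:-→d3:-→d4:H0→d5:-→d6:-→d7:-→d8:-→d9:-→d10:-→d11:-→d12:H2→d13:-→d14:-→d15:-→d16:H3  best=H3
  ? 205.90.235.3  path d0:-→d1:H4→d2:-→d3:-→d4:H0→d5:-→d6:-→d7:-→d8:-→d9:-→d10:-→d11:-→d12:H2→d13:-→d14:-→d15:-→d16:H3→d17:-→d18:-→d19:-→d20:-→d21:-→d22:-→d23:-→d24:H2→d25:-→d26:-  best=H2
  ? 91.115.49.109  path d0:-  best=no-route
  add 205.0.0.0/8 -> H2 at depth 8

== LOOKUPS ==
["H3","H3","H4","H4","H4","H1","H4","H3","H3","H2","no-route"]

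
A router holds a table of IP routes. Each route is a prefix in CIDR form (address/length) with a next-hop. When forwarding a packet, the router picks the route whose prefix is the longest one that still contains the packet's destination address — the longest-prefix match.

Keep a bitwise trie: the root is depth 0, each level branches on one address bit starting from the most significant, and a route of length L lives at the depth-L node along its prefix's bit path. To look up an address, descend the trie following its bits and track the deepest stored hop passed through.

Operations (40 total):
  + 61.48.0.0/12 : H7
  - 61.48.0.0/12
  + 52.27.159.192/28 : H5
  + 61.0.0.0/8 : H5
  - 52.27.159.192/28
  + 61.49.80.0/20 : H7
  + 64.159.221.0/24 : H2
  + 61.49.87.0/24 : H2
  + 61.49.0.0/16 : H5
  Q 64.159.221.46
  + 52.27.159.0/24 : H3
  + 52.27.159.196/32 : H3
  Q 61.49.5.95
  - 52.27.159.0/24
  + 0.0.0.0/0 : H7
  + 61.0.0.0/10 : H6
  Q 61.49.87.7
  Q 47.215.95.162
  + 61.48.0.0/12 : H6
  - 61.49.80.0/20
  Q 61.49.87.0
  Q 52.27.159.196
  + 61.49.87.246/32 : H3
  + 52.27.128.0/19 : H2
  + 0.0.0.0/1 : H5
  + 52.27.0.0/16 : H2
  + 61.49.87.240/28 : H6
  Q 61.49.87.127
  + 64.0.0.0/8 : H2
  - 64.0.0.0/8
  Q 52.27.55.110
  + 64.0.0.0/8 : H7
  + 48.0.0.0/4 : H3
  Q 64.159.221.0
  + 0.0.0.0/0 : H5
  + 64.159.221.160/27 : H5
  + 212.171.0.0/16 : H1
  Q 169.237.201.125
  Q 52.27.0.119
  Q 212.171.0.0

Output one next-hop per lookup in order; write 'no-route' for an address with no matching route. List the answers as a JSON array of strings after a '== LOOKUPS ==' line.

Trace:
  + 61.48.0.0/12 (H7) depth=12
  - 61.48.0.0/12 clear@12
  + 52.27.159.192/28 (H5) depth=28
  + 61.0.0.0/8 (H5) depth=8
  - 52.27.159.192/28 clear@28
  + 61.49.80.0/20 (H7) depth=20
  + 64.159.221.0/24 (H2) depth=24
  + 61.49.87.0/24 (H2) depth=24
  + 61.49.0.0/16 (H5) depth=16
  Q 64.159.221.46: descend 010000001001111111011101 ; hops seen [H2] ; pick H2
  + 52.27.159.0/24 (H3) depth=24
  + 52.27.159.196/32 (H3) depth=32
  Q 61.49.5.95: descend 00111101001100010 ; hops seen [H5,H5] ; pick H5
  - 52.27.159.0/24 clear@24
  + 0.0.0.0/0 (H7) depth=0
  + 61.0.0.0/10 (H6) depth=10
  Q 61.49.87.7: descend 001111010011000101010111 ; hops seen [H7,H5,H6,H5,H7,H2] ; pick H2
  Q 47.215.95.162: descend 001 ; hops seen [H7] ; pick H7
  + 61.48.0.0/12 (H6) depth=12
  - 61.49.80.0/20 clear@20
  Q 61.49.87.0: descend 001111010011000101010111 ; hops seen [H7,H5,H6,H6,H5,H2] ; pick H2
  Q 52.27.159.196: descend 00110100000110111001111111000100 ; hops seen [H7,H3] ; pick H3
  + 61.49.87.246/32 (H3) depth=32
  + 52.27.128.0/19 (H2) depth=19
  + 0.0.0.0/1 (H5) depth=1
  + 52.27.0.0/16 (H2) depth=16
  + 61.49.87.240/28 (H6) depth=28
  Q 61.49.87.127: descend 001111010011000101010111 ; hops seen [H7,H5,H5,H6,H6,H5,H2] ; pick H2
  + 64.0.0.0/8 (H2) depth=8
  - 64.0.0.0/8 clear@8
  Q 52.27.55.110: descend 0011010000011011 ; hops seen [H7,H5,H2] ; pick H2
  + 64.0.0.0/8 (H7) depth=8
  + 48.0.0.0/4 (H3) depth=4
  Q 64.159.221.0: descend 010000001001111111011101 ; hops seen [H7,H5,H7,H2] ; pick H2
  + 0.0.0.0/0 (H5) depth=0
  + 64.159.221.160/27 (H5) depth=27
  + 212.171.0.0/16 (H1) depth=16
  Q 169.237.201.125: descend 1 ; hops seen [H5] ; pick H5
  Q 52.27.0.119: descend 0011010000011011 ; hops seen [H5,H5,H3,H2] ; pick H2
  Q 212.171.0.0: descend 1101010010101011 ; hops seen [H5,H1] ; pick H1

== LOOKUPS ==
["H2","H5","H2","H7","H2","H3","H2","H2","H2","H5","H2","H1"]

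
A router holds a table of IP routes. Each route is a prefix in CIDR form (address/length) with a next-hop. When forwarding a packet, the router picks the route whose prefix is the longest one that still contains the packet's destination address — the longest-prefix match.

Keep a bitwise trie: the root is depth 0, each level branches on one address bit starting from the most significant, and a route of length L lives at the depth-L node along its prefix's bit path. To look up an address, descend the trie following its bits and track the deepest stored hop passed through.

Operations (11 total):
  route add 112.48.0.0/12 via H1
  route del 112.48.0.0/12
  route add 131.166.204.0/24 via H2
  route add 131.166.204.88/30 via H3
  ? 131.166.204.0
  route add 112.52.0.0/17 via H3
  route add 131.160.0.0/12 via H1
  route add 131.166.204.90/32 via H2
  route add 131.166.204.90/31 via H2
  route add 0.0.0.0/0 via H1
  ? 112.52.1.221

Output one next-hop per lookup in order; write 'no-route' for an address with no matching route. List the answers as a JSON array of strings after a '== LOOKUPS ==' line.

Apply in order:
  add 112.48.0.0/12 -> H1 at depth 12
  - 112.48.0.0/12 clear@12
  add 131.166.204.0/24 -> H2 at depth 24
  add 131.166.204.88/30 -> H3 at depth 30
  ? 131.166.204.0  path d0:-→d1:-→d2:-→d3:-→d4:-→d5:-→d6:-→d7:-→d8:-→d9:-→d10:-→d11:-→d12:-→d13:-→d14:-→d15:-→d16:-→d17:-→d18:-→d19:-→d20:-→d21:-→d22:-→d23:-→d24:H2→d25:-  best=H2
  add 112.52.0.0/17 -> H3 at depth 17
  add 131.160.0.0/12 -> H1 at depth 12
  add 131.166.204.90/32 -> H2 at depth 32
  add 131.166.204.90/31 -> H2 at depth 31
  add 0.0.0.0/0 -> H1 at depth 0
  ? 112.52.1.221  path d0:H1→d1:-→d2:-→d3:-→d4:-→d5:-→d6:-→d7:-→d8:-→d9:-→d10:-→d11:-→d12:-→d13:-→d14:-→d15:-→d16:-→d17:H3  best=H3

== LOOKUPS ==
["H2","H3"]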